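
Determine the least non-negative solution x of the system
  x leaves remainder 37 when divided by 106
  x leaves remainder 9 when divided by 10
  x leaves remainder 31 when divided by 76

gcd(106, 10) = 2 and 2 | (9 − 37), so the pair is consistent; merging gives x ≡ 249 (mod 530), where 530 = lcm(106, 10).
gcd(530, 76) = 2 and 2 | (31 − 249), so the pair is consistent; merging gives x ≡ 17739 (mod 20140), where 20140 = lcm(530, 76).
The solution is unique modulo lcm(106, 10, 76) = 20140.

17739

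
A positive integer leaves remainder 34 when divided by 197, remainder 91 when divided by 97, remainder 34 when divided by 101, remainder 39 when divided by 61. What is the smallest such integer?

35317209

The moduli are pairwise coprime; N = 197·97·101·61 = 117730549.
N/197 = 597617; 597617 ≡ 116 (mod 197); 116·107 ≡ 1, so inverse 107.
N/97 = 1213717; 1213717 ≡ 53 (mod 97); 53·11 ≡ 1, so inverse 11.
N/101 = 1165649; 1165649 ≡ 8 (mod 101); 8·38 ≡ 1, so inverse 38.
N/61 = 1930009; 1930009 ≡ 30 (mod 61); 30·59 ≡ 1, so inverse 59.
m ≡ 34·597617·107 + 91·1213717·11 + 34·1165649·38 + 39·1930009·59 = 9336030580.
9336030580 mod 117730549 = 35317209.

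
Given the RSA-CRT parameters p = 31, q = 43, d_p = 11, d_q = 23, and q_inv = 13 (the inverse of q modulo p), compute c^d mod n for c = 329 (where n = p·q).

m₁ = c^(d_p) mod p: c ≡ 19 (mod 31), and 19^11 mod 31 = 10.
m₂ = c^(d_q) mod q: c ≡ 28 (mod 43), and 28^23 mod 43 = 33.
h = q_inv·(m₁ − m₂) mod p = 13·(10 − 33) mod 31 = 11.
m = m₂ + h·q = 33 + 11·43 = 506.

506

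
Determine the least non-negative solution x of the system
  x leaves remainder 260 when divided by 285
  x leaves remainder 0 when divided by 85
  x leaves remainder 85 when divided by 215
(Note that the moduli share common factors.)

gcd(285, 85) = 5 and 5 | (0 − 260), so the pair is consistent; merging gives x ≡ 4250 (mod 4845), where 4845 = lcm(285, 85).
gcd(4845, 215) = 5 and 5 | (85 − 4250), so the pair is consistent; merging gives x ≡ 91460 (mod 208335), where 208335 = lcm(4845, 215).
The solution is unique modulo lcm(285, 85, 215) = 208335.

91460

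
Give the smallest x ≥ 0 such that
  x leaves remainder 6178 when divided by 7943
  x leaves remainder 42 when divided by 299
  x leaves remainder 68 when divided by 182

308012

Combine the congruences pairwise.
gcd(7943, 299) = 13 and 13 | (42 − 6178), so the pair is consistent; merging gives x ≡ 125323 (mod 182689), where 182689 = lcm(7943, 299).
gcd(182689, 182) = 13 and 13 | (68 − 125323), so the pair is consistent; merging gives x ≡ 308012 (mod 2557646), where 2557646 = lcm(182689, 182).
The solution is unique modulo lcm(7943, 299, 182) = 2557646.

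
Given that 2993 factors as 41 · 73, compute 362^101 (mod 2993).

2385

Mod 41: 362 ≡ 34; by Fermat, exponent reduces to 101 mod 40 = 21; 34^21 ≡ 7 (mod 41).
Mod 73: 362 ≡ 70; by Fermat, exponent reduces to 101 mod 72 = 29; 70^29 ≡ 49 (mod 73).
Combine by CRT: x ≡ 7 (mod 41), x ≡ 49 (mod 73) ⇒ x ≡ 2385 (mod 2993).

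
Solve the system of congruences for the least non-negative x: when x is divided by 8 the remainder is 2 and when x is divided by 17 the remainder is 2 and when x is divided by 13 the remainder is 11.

Combine the congruences pairwise.
From x ≡ 2 (mod 8) write x = 2 + 8t. Substituting into x ≡ 2 (mod 17) gives 8t ≡ 0 (mod 17), and since 8⁻¹ ≡ 15 (mod 17), t ≡ 0. Hence x ≡ 2 + 8·0 = 2 (mod 136).
From x ≡ 2 (mod 136) write x = 2 + 136t. Substituting into x ≡ 11 (mod 13) gives 136t ≡ 9 (mod 13), and since 6⁻¹ ≡ 11 (mod 13), t ≡ 8. Hence x ≡ 2 + 136·8 = 1090 (mod 1768).

1090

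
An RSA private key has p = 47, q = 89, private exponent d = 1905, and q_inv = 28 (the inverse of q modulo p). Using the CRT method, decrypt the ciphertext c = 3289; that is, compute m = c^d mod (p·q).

3900

d_p = d mod (p−1) = 1905 mod 46 = 19; d_q = d mod (q−1) = 57.
m₁ = c^(d_p) mod p: c ≡ 46 (mod 47), and 46^19 mod 47 = 46.
m₂ = c^(d_q) mod q: c ≡ 85 (mod 89), and 85^57 mod 89 = 73.
h = q_inv·(m₁ − m₂) mod p = 28·(46 − 73) mod 47 = 43.
m = m₂ + h·q = 73 + 43·89 = 3900.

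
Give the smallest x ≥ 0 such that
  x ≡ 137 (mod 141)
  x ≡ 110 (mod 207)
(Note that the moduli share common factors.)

8597

gcd(141, 207) = 3 and 3 | (110 − 137), so the pair is consistent; merging gives x ≡ 8597 (mod 9729), where 9729 = lcm(141, 207).
The solution is unique modulo lcm(141, 207) = 9729.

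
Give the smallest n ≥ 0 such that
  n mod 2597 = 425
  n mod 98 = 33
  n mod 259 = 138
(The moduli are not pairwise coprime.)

gcd(2597, 98) = 49 and 49 | (33 − 425), so the pair is consistent; merging gives n ≡ 425 (mod 5194), where 5194 = lcm(2597, 98).
gcd(5194, 259) = 7 and 7 | (138 − 425), so the pair is consistent; merging gives n ≡ 182215 (mod 192178), where 192178 = lcm(5194, 259).
The solution is unique modulo lcm(2597, 98, 259) = 192178.

182215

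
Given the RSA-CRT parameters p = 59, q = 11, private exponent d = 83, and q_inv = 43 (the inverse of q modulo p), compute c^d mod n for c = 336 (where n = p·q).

535

d_p = d mod (p−1) = 83 mod 58 = 25; d_q = d mod (q−1) = 3.
m₁ = c^(d_p) mod p: c ≡ 41 (mod 59), and 41^25 mod 59 = 4.
m₂ = c^(d_q) mod q: c ≡ 6 (mod 11), and 6^3 mod 11 = 7.
h = q_inv·(m₁ − m₂) mod p = 43·(4 − 7) mod 59 = 48.
m = m₂ + h·q = 7 + 48·11 = 535.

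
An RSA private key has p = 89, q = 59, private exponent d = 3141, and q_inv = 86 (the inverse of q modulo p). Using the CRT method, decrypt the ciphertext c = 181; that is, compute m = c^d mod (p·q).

2308

d_p = d mod (p−1) = 3141 mod 88 = 61; d_q = d mod (q−1) = 9.
m₁ = c^(d_p) mod p: c ≡ 3 (mod 89), and 3^61 mod 89 = 83.
m₂ = c^(d_q) mod q: c ≡ 4 (mod 59), and 4^9 mod 59 = 7.
h = q_inv·(m₁ − m₂) mod p = 86·(83 − 7) mod 89 = 39.
m = m₂ + h·q = 7 + 39·59 = 2308.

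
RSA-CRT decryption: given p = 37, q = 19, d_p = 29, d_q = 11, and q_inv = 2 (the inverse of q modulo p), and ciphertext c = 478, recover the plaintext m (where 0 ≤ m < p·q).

675

m₁ = c^(d_p) mod p: c ≡ 34 (mod 37), and 34^29 mod 37 = 9.
m₂ = c^(d_q) mod q: c ≡ 3 (mod 19), and 3^11 mod 19 = 10.
h = q_inv·(m₁ − m₂) mod p = 2·(9 − 10) mod 37 = 35.
m = m₂ + h·q = 10 + 35·19 = 675.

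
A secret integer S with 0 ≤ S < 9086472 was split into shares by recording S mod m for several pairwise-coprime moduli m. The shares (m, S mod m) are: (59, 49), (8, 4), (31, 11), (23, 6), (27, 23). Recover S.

The moduli are pairwise coprime; N = 59·8·31·23·27 = 9086472.
N/59 = 154008; 154008 ≡ 18 (mod 59); 18·23 ≡ 1, so inverse 23.
N/8 = 1135809; 1135809 ≡ 1 (mod 8), inverse 1.
N/31 = 293112; 293112 ≡ 7 (mod 31); 7·9 ≡ 1, so inverse 9.
N/23 = 395064; 395064 ≡ 16 (mod 23); 16·13 ≡ 1, so inverse 13.
N/27 = 336536; 336536 ≡ 8 (mod 27); 8·17 ≡ 1, so inverse 17.
S ≡ 49·154008·23 + 4·1135809·1 + 11·293112·9 + 6·395064·13 + 23·336536·17 = 369528908.
369528908 mod 9086472 = 6070028.

6070028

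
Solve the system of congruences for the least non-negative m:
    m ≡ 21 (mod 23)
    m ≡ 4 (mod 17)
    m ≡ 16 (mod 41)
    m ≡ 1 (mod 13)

The moduli are pairwise coprime; N = 23·17·41·13 = 208403.
N/23 = 9061; 9061 ≡ 22 (mod 23); 22·22 ≡ 1, so inverse 22.
N/17 = 12259; 12259 ≡ 2 (mod 17); 2·9 ≡ 1, so inverse 9.
N/41 = 5083; 5083 ≡ 40 (mod 41); 40·40 ≡ 1, so inverse 40.
N/13 = 16031; 16031 ≡ 2 (mod 13); 2·7 ≡ 1, so inverse 7.
m ≡ 21·9061·22 + 4·12259·9 + 16·5083·40 + 1·16031·7 = 7992843.
7992843 mod 208403 = 73529.

73529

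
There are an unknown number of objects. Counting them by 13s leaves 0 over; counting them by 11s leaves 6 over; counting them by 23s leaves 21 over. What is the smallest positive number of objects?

182

From N ≡ 0 (mod 13) write N = 0 + 13t. Substituting into N ≡ 6 (mod 11) gives 13t ≡ 6 (mod 11), and since 2⁻¹ ≡ 6 (mod 11), t ≡ 3. Hence N ≡ 0 + 13·3 = 39 (mod 143).
From N ≡ 39 (mod 143) write N = 39 + 143t. Substituting into N ≡ 21 (mod 23) gives 143t ≡ 5 (mod 23), and since 5⁻¹ ≡ 14 (mod 23), t ≡ 1. Hence N ≡ 39 + 143·1 = 182 (mod 3289).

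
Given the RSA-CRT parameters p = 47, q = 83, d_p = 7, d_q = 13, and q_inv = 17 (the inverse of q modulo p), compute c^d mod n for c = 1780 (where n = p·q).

2440

m₁ = c^(d_p) mod p: c ≡ 41 (mod 47), and 41^7 mod 47 = 43.
m₂ = c^(d_q) mod q: c ≡ 37 (mod 83), and 37^13 mod 83 = 33.
h = q_inv·(m₁ − m₂) mod p = 17·(43 − 33) mod 47 = 29.
m = m₂ + h·q = 33 + 29·83 = 2440.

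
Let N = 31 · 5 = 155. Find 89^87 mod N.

139

Mod 31: 89 ≡ 27; by Fermat, exponent reduces to 87 mod 30 = 27; 27^27 ≡ 15 (mod 31).
Mod 5: 89 ≡ 4; by Fermat, exponent reduces to 87 mod 4 = 3; 4^3 ≡ 4 (mod 5).
Combine by CRT: x ≡ 15 (mod 31), x ≡ 4 (mod 5) ⇒ x ≡ 139 (mod 155).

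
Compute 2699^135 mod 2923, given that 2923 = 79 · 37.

1511

Mod 79: 2699 ≡ 13; by Fermat, exponent reduces to 135 mod 78 = 57; 13^57 ≡ 10 (mod 79).
Mod 37: 2699 ≡ 35; by Fermat, exponent reduces to 135 mod 36 = 27; 35^27 ≡ 31 (mod 37).
Combine by CRT: x ≡ 10 (mod 79), x ≡ 31 (mod 37) ⇒ x ≡ 1511 (mod 2923).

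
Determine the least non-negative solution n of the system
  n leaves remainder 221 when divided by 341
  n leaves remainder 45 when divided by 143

903

gcd(341, 143) = 11 and 11 | (45 − 221), so the pair is consistent; merging gives n ≡ 903 (mod 4433), where 4433 = lcm(341, 143).
The solution is unique modulo lcm(341, 143) = 4433.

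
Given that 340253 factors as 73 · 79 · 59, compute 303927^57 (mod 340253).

123864

Mod 73: 303927 ≡ 28; 28^57 ≡ 56 (mod 73).
Mod 79: 303927 ≡ 14; 14^57 ≡ 71 (mod 79).
Mod 59: 303927 ≡ 18; 18^57 ≡ 23 (mod 59).
Combine by CRT: x ≡ 56 (mod 73), x ≡ 71 (mod 79), x ≡ 23 (mod 59) ⇒ x ≡ 123864 (mod 340253).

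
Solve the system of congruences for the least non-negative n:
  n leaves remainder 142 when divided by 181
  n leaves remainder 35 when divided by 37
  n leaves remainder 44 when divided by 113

750025

Combine the congruences pairwise.
From n ≡ 142 (mod 181) write n = 142 + 181t. Substituting into n ≡ 35 (mod 37) gives 181t ≡ 4 (mod 37), and since 33⁻¹ ≡ 9 (mod 37), t ≡ 36. Hence n ≡ 142 + 181·36 = 6658 (mod 6697).
From n ≡ 6658 (mod 6697) write n = 6658 + 6697t. Substituting into n ≡ 44 (mod 113) gives 6697t ≡ 53 (mod 113), and since 30⁻¹ ≡ 49 (mod 113), t ≡ 111. Hence n ≡ 6658 + 6697·111 = 750025 (mod 756761).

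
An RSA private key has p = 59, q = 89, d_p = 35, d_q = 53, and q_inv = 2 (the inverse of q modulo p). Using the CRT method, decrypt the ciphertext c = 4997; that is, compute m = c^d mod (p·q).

4152

m₁ = c^(d_p) mod p: c ≡ 41 (mod 59), and 41^35 mod 59 = 22.
m₂ = c^(d_q) mod q: c ≡ 13 (mod 89), and 13^53 mod 89 = 58.
h = q_inv·(m₁ − m₂) mod p = 2·(22 − 58) mod 59 = 46.
m = m₂ + h·q = 58 + 46·89 = 4152.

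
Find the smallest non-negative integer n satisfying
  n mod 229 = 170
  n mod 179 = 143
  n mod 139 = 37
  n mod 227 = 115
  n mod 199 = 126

The moduli are pairwise coprime; M = 229·179·139·227·199 = 257384415577.
M/229 = 1123949413; 1123949413 ≡ 9 (mod 229); 9·51 ≡ 1, so inverse 51.
M/179 = 1437901763; 1437901763 ≡ 133 (mod 179); 133·35 ≡ 1, so inverse 35.
M/139 = 1851686443; 1851686443 ≡ 28 (mod 139); 28·5 ≡ 1, so inverse 5.
M/227 = 1133852051; 1133852051 ≡ 217 (mod 227); 217·68 ≡ 1, so inverse 68.
M/199 = 1293389023; 1293389023 ≡ 65 (mod 199); 65·49 ≡ 1, so inverse 49.
n ≡ 170·1123949413·51 + 143·1437901763·35 + 37·1851686443·5 + 115·1133852051·68 + 126·1293389023·49 = 34136008593302.
34136008593302 mod 257384415577 = 161265737138.

161265737138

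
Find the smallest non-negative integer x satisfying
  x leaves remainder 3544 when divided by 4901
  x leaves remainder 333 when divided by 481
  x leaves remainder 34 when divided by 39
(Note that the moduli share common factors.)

400525

gcd(4901, 481) = 13 and 13 | (333 − 3544), so the pair is consistent; merging gives x ≡ 37851 (mod 181337), where 181337 = lcm(4901, 481).
gcd(181337, 39) = 13 and 13 | (34 − 37851), so the pair is consistent; merging gives x ≡ 400525 (mod 544011), where 544011 = lcm(181337, 39).
The solution is unique modulo lcm(4901, 481, 39) = 544011.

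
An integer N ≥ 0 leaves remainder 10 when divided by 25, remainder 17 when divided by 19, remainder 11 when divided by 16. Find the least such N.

From N ≡ 10 (mod 25) write N = 10 + 25t. Substituting into N ≡ 17 (mod 19) gives 25t ≡ 7 (mod 19), and since 6⁻¹ ≡ 16 (mod 19), t ≡ 17. Hence N ≡ 10 + 25·17 = 435 (mod 475).
From N ≡ 435 (mod 475) write N = 435 + 475t. Substituting into N ≡ 11 (mod 16) gives 475t ≡ 8 (mod 16), and since 11⁻¹ ≡ 3 (mod 16), t ≡ 8. Hence N ≡ 435 + 475·8 = 4235 (mod 7600).

4235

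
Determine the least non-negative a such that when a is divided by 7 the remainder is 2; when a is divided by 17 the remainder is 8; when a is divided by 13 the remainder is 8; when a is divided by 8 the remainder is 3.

The moduli are pairwise coprime; N = 7·17·13·8 = 12376.
N/7 = 1768; 1768 ≡ 4 (mod 7); 4·2 ≡ 1, so inverse 2.
N/17 = 728; 728 ≡ 14 (mod 17); 14·11 ≡ 1, so inverse 11.
N/13 = 952; 952 ≡ 3 (mod 13); 3·9 ≡ 1, so inverse 9.
N/8 = 1547; 1547 ≡ 3 (mod 8); 3·3 ≡ 1, so inverse 3.
a ≡ 2·1768·2 + 8·728·11 + 8·952·9 + 3·1547·3 = 153603.
153603 mod 12376 = 5091.

5091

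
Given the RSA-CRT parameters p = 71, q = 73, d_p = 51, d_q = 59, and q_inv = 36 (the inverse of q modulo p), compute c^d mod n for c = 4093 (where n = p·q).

3809

m₁ = c^(d_p) mod p: c ≡ 46 (mod 71), and 46^51 mod 71 = 46.
m₂ = c^(d_q) mod q: c ≡ 5 (mod 73), and 5^59 mod 73 = 13.
h = q_inv·(m₁ − m₂) mod p = 36·(46 − 13) mod 71 = 52.
m = m₂ + h·q = 13 + 52·73 = 3809.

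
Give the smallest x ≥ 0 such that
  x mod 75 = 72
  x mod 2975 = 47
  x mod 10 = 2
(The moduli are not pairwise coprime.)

gcd(75, 2975) = 25 and 25 | (47 − 72), so the pair is consistent; merging gives x ≡ 5997 (mod 8925), where 8925 = lcm(75, 2975).
gcd(8925, 10) = 5 and 5 | (2 − 5997), so the pair is consistent; merging gives x ≡ 14922 (mod 17850), where 17850 = lcm(8925, 10).
The solution is unique modulo lcm(75, 2975, 10) = 17850.

14922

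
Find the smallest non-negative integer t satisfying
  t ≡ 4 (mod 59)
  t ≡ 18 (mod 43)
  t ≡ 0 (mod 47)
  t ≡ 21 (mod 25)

1959571

The moduli are pairwise coprime; N = 59·43·47·25 = 2980975.
N/59 = 50525; 50525 ≡ 21 (mod 59); 21·45 ≡ 1, so inverse 45.
N/43 = 69325; 69325 ≡ 9 (mod 43); 9·24 ≡ 1, so inverse 24.
N/47 = 63425; 63425 ≡ 22 (mod 47); 22·15 ≡ 1, so inverse 15.
N/25 = 119239; 119239 ≡ 14 (mod 25); 14·9 ≡ 1, so inverse 9.
t ≡ 4·50525·45 + 18·69325·24 + 0·63425·15 + 21·119239·9 = 61579071.
61579071 mod 2980975 = 1959571.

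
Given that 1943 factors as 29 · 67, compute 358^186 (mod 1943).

Mod 29: 358 ≡ 10; by Fermat, exponent reduces to 186 mod 28 = 18; 10^18 ≡ 5 (mod 29).
Mod 67: 358 ≡ 23; by Fermat, exponent reduces to 186 mod 66 = 54; 23^54 ≡ 22 (mod 67).
Combine by CRT: x ≡ 5 (mod 29), x ≡ 22 (mod 67) ⇒ x ≡ 759 (mod 1943).

759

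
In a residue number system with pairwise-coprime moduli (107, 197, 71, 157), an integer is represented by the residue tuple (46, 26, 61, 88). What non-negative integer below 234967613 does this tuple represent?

The moduli are pairwise coprime; N = 107·197·71·157 = 234967613.
N/107 = 2195959; 2195959 ≡ 105 (mod 107); 105·53 ≡ 1, so inverse 53.
N/197 = 1192729; 1192729 ≡ 91 (mod 197); 91·13 ≡ 1, so inverse 13.
N/71 = 3309403; 3309403 ≡ 22 (mod 71); 22·42 ≡ 1, so inverse 42.
N/157 = 1496609; 1496609 ≡ 85 (mod 157); 85·133 ≡ 1, so inverse 133.
x ≡ 46·2195959·53 + 26·1192729·13 + 61·3309403·42 + 88·1496609·133 = 31751892666.
31751892666 mod 234967613 = 31264911.

31264911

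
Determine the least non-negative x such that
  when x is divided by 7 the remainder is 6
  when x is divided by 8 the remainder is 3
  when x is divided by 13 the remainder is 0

195

The moduli are pairwise coprime; N = 7·8·13 = 728.
N/7 = 104; 104 ≡ 6 (mod 7); 6·6 ≡ 1, so inverse 6.
N/8 = 91; 91 ≡ 3 (mod 8); 3·3 ≡ 1, so inverse 3.
N/13 = 56; 56 ≡ 4 (mod 13); 4·10 ≡ 1, so inverse 10.
x ≡ 6·104·6 + 3·91·3 + 0·56·10 = 4563.
4563 mod 728 = 195.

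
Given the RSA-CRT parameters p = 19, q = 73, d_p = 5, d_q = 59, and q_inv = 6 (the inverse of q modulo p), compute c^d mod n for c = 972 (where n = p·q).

m₁ = c^(d_p) mod p: c ≡ 3 (mod 19), and 3^5 mod 19 = 15.
m₂ = c^(d_q) mod q: c ≡ 23 (mod 73), and 23^59 mod 73 = 67.
h = q_inv·(m₁ − m₂) mod p = 6·(15 − 67) mod 19 = 11.
m = m₂ + h·q = 67 + 11·73 = 870.

870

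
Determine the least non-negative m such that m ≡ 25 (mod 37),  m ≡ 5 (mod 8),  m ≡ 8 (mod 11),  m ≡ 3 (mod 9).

13197

The moduli are pairwise coprime; N = 37·8·11·9 = 29304.
N/37 = 792; 792 ≡ 15 (mod 37); 15·5 ≡ 1, so inverse 5.
N/8 = 3663; 3663 ≡ 7 (mod 8); 7·7 ≡ 1, so inverse 7.
N/11 = 2664; 2664 ≡ 2 (mod 11); 2·6 ≡ 1, so inverse 6.
N/9 = 3256; 3256 ≡ 7 (mod 9); 7·4 ≡ 1, so inverse 4.
m ≡ 25·792·5 + 5·3663·7 + 8·2664·6 + 3·3256·4 = 394149.
394149 mod 29304 = 13197.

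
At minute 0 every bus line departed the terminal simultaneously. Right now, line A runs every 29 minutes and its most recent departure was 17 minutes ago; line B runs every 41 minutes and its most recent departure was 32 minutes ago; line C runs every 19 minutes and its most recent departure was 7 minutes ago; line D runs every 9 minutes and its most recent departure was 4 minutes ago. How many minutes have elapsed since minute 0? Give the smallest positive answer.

Combine the congruences pairwise.
From t ≡ 17 (mod 29) write t = 17 + 29s. Substituting into t ≡ 32 (mod 41) gives 29s ≡ 15 (mod 41), and since 29⁻¹ ≡ 17 (mod 41), s ≡ 9. Hence t ≡ 17 + 29·9 = 278 (mod 1189).
From t ≡ 278 (mod 1189) write t = 278 + 1189s. Substituting into t ≡ 7 (mod 19) gives 1189s ≡ 14 (mod 19), and since 11⁻¹ ≡ 7 (mod 19), s ≡ 3. Hence t ≡ 278 + 1189·3 = 3845 (mod 22591).
From t ≡ 3845 (mod 22591) write t = 3845 + 22591s. Substituting into t ≡ 4 (mod 9) gives 22591s ≡ 2 (mod 9), and since 1⁻¹ ≡ 1 (mod 9), s ≡ 2. Hence t ≡ 3845 + 22591·2 = 49027 (mod 203319).

49027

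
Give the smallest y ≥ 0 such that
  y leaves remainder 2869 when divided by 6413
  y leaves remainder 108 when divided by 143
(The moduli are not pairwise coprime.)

gcd(6413, 143) = 11 and 11 | (108 − 2869), so the pair is consistent; merging gives y ≡ 15695 (mod 83369), where 83369 = lcm(6413, 143).
The solution is unique modulo lcm(6413, 143) = 83369.

15695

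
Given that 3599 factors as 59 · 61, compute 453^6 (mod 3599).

Mod 59: 453 ≡ 40; 40^6 ≡ 48 (mod 59).
Mod 61: 453 ≡ 26; 26^6 ≡ 3 (mod 61).
Combine by CRT: x ≡ 48 (mod 59), x ≡ 3 (mod 61) ⇒ x ≡ 3175 (mod 3599).

3175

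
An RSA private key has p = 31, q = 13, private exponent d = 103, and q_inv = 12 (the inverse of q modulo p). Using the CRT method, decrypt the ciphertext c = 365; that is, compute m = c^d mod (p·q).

105

d_p = d mod (p−1) = 103 mod 30 = 13; d_q = d mod (q−1) = 7.
m₁ = c^(d_p) mod p: c ≡ 24 (mod 31), and 24^13 mod 31 = 12.
m₂ = c^(d_q) mod q: c ≡ 1 (mod 13), and 1^7 mod 13 = 1.
h = q_inv·(m₁ − m₂) mod p = 12·(12 − 1) mod 31 = 8.
m = m₂ + h·q = 1 + 8·13 = 105.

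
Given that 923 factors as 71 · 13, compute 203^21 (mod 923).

372

Mod 71: 203 ≡ 61; 61^21 ≡ 17 (mod 71).
Mod 13: 203 ≡ 8; by Fermat, exponent reduces to 21 mod 12 = 9; 8^9 ≡ 8 (mod 13).
Combine by CRT: x ≡ 17 (mod 71), x ≡ 8 (mod 13) ⇒ x ≡ 372 (mod 923).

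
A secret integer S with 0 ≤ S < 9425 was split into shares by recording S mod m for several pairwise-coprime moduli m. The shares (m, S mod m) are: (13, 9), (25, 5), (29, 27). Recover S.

From S ≡ 9 (mod 13) write S = 9 + 13t. Substituting into S ≡ 5 (mod 25) gives 13t ≡ 21 (mod 25), and since 13⁻¹ ≡ 2 (mod 25), t ≡ 17. Hence S ≡ 9 + 13·17 = 230 (mod 325).
From S ≡ 230 (mod 325) write S = 230 + 325t. Substituting into S ≡ 27 (mod 29) gives 325t ≡ 0 (mod 29), and since 6⁻¹ ≡ 5 (mod 29), t ≡ 0. Hence S ≡ 230 + 325·0 = 230 (mod 9425).

230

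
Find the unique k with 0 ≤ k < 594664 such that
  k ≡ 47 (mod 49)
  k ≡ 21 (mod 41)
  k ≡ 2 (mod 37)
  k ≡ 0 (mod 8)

213344

The moduli are pairwise coprime; N = 49·41·37·8 = 594664.
N/49 = 12136; 12136 ≡ 33 (mod 49); 33·3 ≡ 1, so inverse 3.
N/41 = 14504; 14504 ≡ 31 (mod 41); 31·4 ≡ 1, so inverse 4.
N/37 = 16072; 16072 ≡ 14 (mod 37); 14·8 ≡ 1, so inverse 8.
N/8 = 74333; 74333 ≡ 5 (mod 8); 5·5 ≡ 1, so inverse 5.
k ≡ 47·12136·3 + 21·14504·4 + 2·16072·8 + 0·74333·5 = 3186664.
3186664 mod 594664 = 213344.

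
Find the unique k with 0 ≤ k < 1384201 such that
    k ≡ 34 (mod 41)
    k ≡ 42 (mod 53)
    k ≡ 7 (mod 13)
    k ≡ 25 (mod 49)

1106788

From k ≡ 34 (mod 41) write k = 34 + 41t. Substituting into k ≡ 42 (mod 53) gives 41t ≡ 8 (mod 53), and since 41⁻¹ ≡ 22 (mod 53), t ≡ 17. Hence k ≡ 34 + 41·17 = 731 (mod 2173).
From k ≡ 731 (mod 2173) write k = 731 + 2173t. Substituting into k ≡ 7 (mod 13) gives 2173t ≡ 4 (mod 13), and since 2⁻¹ ≡ 7 (mod 13), t ≡ 2. Hence k ≡ 731 + 2173·2 = 5077 (mod 28249).
From k ≡ 5077 (mod 28249) write k = 5077 + 28249t. Substituting into k ≡ 25 (mod 49) gives 28249t ≡ 44 (mod 49), and since 25⁻¹ ≡ 2 (mod 49), t ≡ 39. Hence k ≡ 5077 + 28249·39 = 1106788 (mod 1384201).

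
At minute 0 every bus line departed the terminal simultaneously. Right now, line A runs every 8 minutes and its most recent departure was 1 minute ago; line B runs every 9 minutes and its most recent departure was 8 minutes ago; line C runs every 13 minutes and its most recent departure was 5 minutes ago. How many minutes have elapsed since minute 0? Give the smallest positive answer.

From t ≡ 1 (mod 8) write t = 1 + 8s. Substituting into t ≡ 8 (mod 9) gives 8s ≡ 7 (mod 9), and since 8⁻¹ ≡ 8 (mod 9), s ≡ 2. Hence t ≡ 1 + 8·2 = 17 (mod 72).
From t ≡ 17 (mod 72) write t = 17 + 72s. Substituting into t ≡ 5 (mod 13) gives 72s ≡ 1 (mod 13), and since 7⁻¹ ≡ 2 (mod 13), s ≡ 2. Hence t ≡ 17 + 72·2 = 161 (mod 936).

161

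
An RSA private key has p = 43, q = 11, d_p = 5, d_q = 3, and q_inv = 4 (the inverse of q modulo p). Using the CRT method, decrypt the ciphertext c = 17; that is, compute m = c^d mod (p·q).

40

m₁ = c^(d_p) mod p: c ≡ 17 (mod 43), and 17^5 mod 43 = 40.
m₂ = c^(d_q) mod q: c ≡ 6 (mod 11), and 6^3 mod 11 = 7.
h = q_inv·(m₁ − m₂) mod p = 4·(40 − 7) mod 43 = 3.
m = m₂ + h·q = 7 + 3·11 = 40.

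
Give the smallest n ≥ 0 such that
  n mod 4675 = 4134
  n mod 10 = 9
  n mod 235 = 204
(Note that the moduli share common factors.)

gcd(4675, 10) = 5 and 5 | (9 − 4134), so the pair is consistent; merging gives n ≡ 8809 (mod 9350), where 9350 = lcm(4675, 10).
gcd(9350, 235) = 5 and 5 | (204 − 8809), so the pair is consistent; merging gives n ≡ 167759 (mod 439450), where 439450 = lcm(9350, 235).
The solution is unique modulo lcm(4675, 10, 235) = 439450.

167759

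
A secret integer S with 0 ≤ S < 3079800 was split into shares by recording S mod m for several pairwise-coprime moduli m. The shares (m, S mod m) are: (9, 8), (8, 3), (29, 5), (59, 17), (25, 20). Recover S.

Combine the congruences pairwise.
From S ≡ 8 (mod 9) write S = 8 + 9t. Substituting into S ≡ 3 (mod 8) gives 9t ≡ 3 (mod 8), and since 1⁻¹ ≡ 1 (mod 8), t ≡ 3. Hence S ≡ 8 + 9·3 = 35 (mod 72).
From S ≡ 35 (mod 72) write S = 35 + 72t. Substituting into S ≡ 5 (mod 29) gives 72t ≡ 28 (mod 29), and since 14⁻¹ ≡ 27 (mod 29), t ≡ 2. Hence S ≡ 35 + 72·2 = 179 (mod 2088).
From S ≡ 179 (mod 2088) write S = 179 + 2088t. Substituting into S ≡ 17 (mod 59) gives 2088t ≡ 15 (mod 59), and since 23⁻¹ ≡ 18 (mod 59), t ≡ 34. Hence S ≡ 179 + 2088·34 = 71171 (mod 123192).
From S ≡ 71171 (mod 123192) write S = 71171 + 123192t. Substituting into S ≡ 20 (mod 25) gives 123192t ≡ 24 (mod 25), and since 17⁻¹ ≡ 3 (mod 25), t ≡ 22. Hence S ≡ 71171 + 123192·22 = 2781395 (mod 3079800).

2781395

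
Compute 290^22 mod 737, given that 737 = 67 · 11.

269

Mod 67: 290 ≡ 22; 22^22 ≡ 1 (mod 67).
Mod 11: 290 ≡ 4; by Fermat, exponent reduces to 22 mod 10 = 2; 4^2 ≡ 5 (mod 11).
Combine by CRT: x ≡ 1 (mod 67), x ≡ 5 (mod 11) ⇒ x ≡ 269 (mod 737).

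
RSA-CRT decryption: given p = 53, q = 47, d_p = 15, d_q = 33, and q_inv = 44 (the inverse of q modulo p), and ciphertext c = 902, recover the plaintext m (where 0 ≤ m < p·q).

m₁ = c^(d_p) mod p: c ≡ 1 (mod 53), and 1^15 mod 53 = 1.
m₂ = c^(d_q) mod q: c ≡ 9 (mod 47), and 9^33 mod 47 = 7.
h = q_inv·(m₁ − m₂) mod p = 44·(1 − 7) mod 53 = 1.
m = m₂ + h·q = 7 + 1·47 = 54.

54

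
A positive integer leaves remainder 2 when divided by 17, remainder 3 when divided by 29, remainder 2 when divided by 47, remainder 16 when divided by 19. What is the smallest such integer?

The moduli are pairwise coprime; N = 17·29·47·19 = 440249.
N/17 = 25897; 25897 ≡ 6 (mod 17); 6·3 ≡ 1, so inverse 3.
N/29 = 15181; 15181 ≡ 14 (mod 29); 14·27 ≡ 1, so inverse 27.
N/47 = 9367; 9367 ≡ 14 (mod 47); 14·37 ≡ 1, so inverse 37.
N/19 = 23171; 23171 ≡ 10 (mod 19); 10·2 ≡ 1, so inverse 2.
t ≡ 2·25897·3 + 3·15181·27 + 2·9367·37 + 16·23171·2 = 2819673.
2819673 mod 440249 = 178179.

178179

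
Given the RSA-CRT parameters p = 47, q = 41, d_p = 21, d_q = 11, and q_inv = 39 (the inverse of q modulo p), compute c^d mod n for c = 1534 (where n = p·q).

913

m₁ = c^(d_p) mod p: c ≡ 30 (mod 47), and 30^21 mod 47 = 20.
m₂ = c^(d_q) mod q: c ≡ 17 (mod 41), and 17^11 mod 41 = 11.
h = q_inv·(m₁ − m₂) mod p = 39·(20 − 11) mod 47 = 22.
m = m₂ + h·q = 11 + 22·41 = 913.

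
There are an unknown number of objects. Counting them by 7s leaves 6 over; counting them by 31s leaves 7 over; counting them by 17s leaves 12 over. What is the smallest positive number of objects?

2239

The moduli are pairwise coprime; M = 7·31·17 = 3689.
M/7 = 527; 527 ≡ 2 (mod 7); 2·4 ≡ 1, so inverse 4.
M/31 = 119; 119 ≡ 26 (mod 31); 26·6 ≡ 1, so inverse 6.
M/17 = 217; 217 ≡ 13 (mod 17); 13·4 ≡ 1, so inverse 4.
N ≡ 6·527·4 + 7·119·6 + 12·217·4 = 28062.
28062 mod 3689 = 2239.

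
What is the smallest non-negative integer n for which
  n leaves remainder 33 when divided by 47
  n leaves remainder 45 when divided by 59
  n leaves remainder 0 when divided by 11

8305

The moduli are pairwise coprime; M = 47·59·11 = 30503.
M/47 = 649; 649 ≡ 38 (mod 47); 38·26 ≡ 1, so inverse 26.
M/59 = 517; 517 ≡ 45 (mod 59); 45·21 ≡ 1, so inverse 21.
M/11 = 2773; 2773 ≡ 1 (mod 11), inverse 1.
n ≡ 33·649·26 + 45·517·21 + 0·2773·1 = 1045407.
1045407 mod 30503 = 8305.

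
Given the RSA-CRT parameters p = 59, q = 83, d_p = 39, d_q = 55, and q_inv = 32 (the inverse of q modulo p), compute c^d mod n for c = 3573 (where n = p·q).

m₁ = c^(d_p) mod p: c ≡ 33 (mod 59), and 33^39 mod 59 = 11.
m₂ = c^(d_q) mod q: c ≡ 4 (mod 83), and 4^55 mod 83 = 10.
h = q_inv·(m₁ − m₂) mod p = 32·(11 − 10) mod 59 = 32.
m = m₂ + h·q = 10 + 32·83 = 2666.

2666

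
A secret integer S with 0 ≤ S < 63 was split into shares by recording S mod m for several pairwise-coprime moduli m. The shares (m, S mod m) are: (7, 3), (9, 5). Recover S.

From S ≡ 3 (mod 7) write S = 3 + 7t. Substituting into S ≡ 5 (mod 9) gives 7t ≡ 2 (mod 9), and since 7⁻¹ ≡ 4 (mod 9), t ≡ 8. Hence S ≡ 3 + 7·8 = 59 (mod 63).

59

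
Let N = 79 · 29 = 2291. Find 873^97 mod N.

Mod 79: 873 ≡ 4; by Fermat, exponent reduces to 97 mod 78 = 19; 4^19 ≡ 40 (mod 79).
Mod 29: 873 ≡ 3; by Fermat, exponent reduces to 97 mod 28 = 13; 3^13 ≡ 19 (mod 29).
Combine by CRT: x ≡ 40 (mod 79), x ≡ 19 (mod 29) ⇒ x ≡ 2252 (mod 2291).

2252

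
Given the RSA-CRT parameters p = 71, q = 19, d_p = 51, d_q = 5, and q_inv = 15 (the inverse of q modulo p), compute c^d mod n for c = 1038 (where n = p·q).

692

m₁ = c^(d_p) mod p: c ≡ 44 (mod 71), and 44^51 mod 71 = 53.
m₂ = c^(d_q) mod q: c ≡ 12 (mod 19), and 12^5 mod 19 = 8.
h = q_inv·(m₁ − m₂) mod p = 15·(53 − 8) mod 71 = 36.
m = m₂ + h·q = 8 + 36·19 = 692.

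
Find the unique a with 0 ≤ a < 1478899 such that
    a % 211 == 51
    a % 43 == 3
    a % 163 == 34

1417971

The moduli are pairwise coprime; N = 211·43·163 = 1478899.
N/211 = 7009; 7009 ≡ 46 (mod 211); 46·78 ≡ 1, so inverse 78.
N/43 = 34393; 34393 ≡ 36 (mod 43); 36·6 ≡ 1, so inverse 6.
N/163 = 9073; 9073 ≡ 108 (mod 163); 108·80 ≡ 1, so inverse 80.
a ≡ 51·7009·78 + 3·34393·6 + 34·9073·80 = 53179436.
53179436 mod 1478899 = 1417971.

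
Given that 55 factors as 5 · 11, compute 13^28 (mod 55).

Mod 5: 13 ≡ 3; since 4 | 28, by Fermat 3^28 ≡ 1 (mod 5).
Mod 11: 13 ≡ 2; by Fermat, exponent reduces to 28 mod 10 = 8; 2^8 ≡ 3 (mod 11).
Combine by CRT: x ≡ 1 (mod 5), x ≡ 3 (mod 11) ⇒ x ≡ 36 (mod 55).

36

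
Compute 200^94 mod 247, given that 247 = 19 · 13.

Mod 19: 200 ≡ 10; by Fermat, exponent reduces to 94 mod 18 = 4; 10^4 ≡ 6 (mod 19).
Mod 13: 200 ≡ 5; by Fermat, exponent reduces to 94 mod 12 = 10; 5^10 ≡ 12 (mod 13).
Combine by CRT: x ≡ 6 (mod 19), x ≡ 12 (mod 13) ⇒ x ≡ 25 (mod 247).

25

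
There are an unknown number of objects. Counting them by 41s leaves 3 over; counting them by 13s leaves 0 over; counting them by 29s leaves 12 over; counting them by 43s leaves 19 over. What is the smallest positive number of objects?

The moduli are pairwise coprime; M = 41·13·29·43 = 664651.
M/41 = 16211; 16211 ≡ 16 (mod 41); 16·18 ≡ 1, so inverse 18.
M/13 = 51127; 51127 ≡ 11 (mod 13); 11·6 ≡ 1, so inverse 6.
M/29 = 22919; 22919 ≡ 9 (mod 29); 9·13 ≡ 1, so inverse 13.
M/43 = 15457; 15457 ≡ 20 (mod 43); 20·28 ≡ 1, so inverse 28.
N ≡ 3·16211·18 + 0·51127·6 + 12·22919·13 + 19·15457·28 = 12673882.
12673882 mod 664651 = 45513.

45513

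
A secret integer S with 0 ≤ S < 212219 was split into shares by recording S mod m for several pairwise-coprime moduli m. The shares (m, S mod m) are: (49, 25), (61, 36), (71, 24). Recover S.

155159

The moduli are pairwise coprime; N = 49·61·71 = 212219.
N/49 = 4331; 4331 ≡ 19 (mod 49); 19·31 ≡ 1, so inverse 31.
N/61 = 3479; 3479 ≡ 2 (mod 61); 2·31 ≡ 1, so inverse 31.
N/71 = 2989; 2989 ≡ 7 (mod 71); 7·61 ≡ 1, so inverse 61.
S ≡ 25·4331·31 + 36·3479·31 + 24·2989·61 = 11614985.
11614985 mod 212219 = 155159.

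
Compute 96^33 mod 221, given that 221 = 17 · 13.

96

Mod 17: 96 ≡ 11; by Fermat, exponent reduces to 33 mod 16 = 1; 11^1 ≡ 11 (mod 17).
Mod 13: 96 ≡ 5; by Fermat, exponent reduces to 33 mod 12 = 9; 5^9 ≡ 5 (mod 13).
Combine by CRT: x ≡ 11 (mod 17), x ≡ 5 (mod 13) ⇒ x ≡ 96 (mod 221).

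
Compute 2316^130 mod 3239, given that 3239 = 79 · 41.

Mod 79: 2316 ≡ 25; by Fermat, exponent reduces to 130 mod 78 = 52; 25^52 ≡ 55 (mod 79).
Mod 41: 2316 ≡ 20; by Fermat, exponent reduces to 130 mod 40 = 10; 20^10 ≡ 40 (mod 41).
Combine by CRT: x ≡ 55 (mod 79), x ≡ 40 (mod 41) ⇒ x ≡ 450 (mod 3239).

450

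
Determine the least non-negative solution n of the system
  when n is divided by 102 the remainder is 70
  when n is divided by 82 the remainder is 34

3232

gcd(102, 82) = 2 and 2 | (34 − 70), so the pair is consistent; merging gives n ≡ 3232 (mod 4182), where 4182 = lcm(102, 82).
The solution is unique modulo lcm(102, 82) = 4182.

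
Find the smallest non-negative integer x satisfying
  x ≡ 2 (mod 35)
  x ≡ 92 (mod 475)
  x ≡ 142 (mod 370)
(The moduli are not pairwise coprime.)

142592

Combine the congruences pairwise.
gcd(35, 475) = 5 and 5 | (92 − 2), so the pair is consistent; merging gives x ≡ 2942 (mod 3325), where 3325 = lcm(35, 475).
gcd(3325, 370) = 5 and 5 | (142 − 2942), so the pair is consistent; merging gives x ≡ 142592 (mod 246050), where 246050 = lcm(3325, 370).
The solution is unique modulo lcm(35, 475, 370) = 246050.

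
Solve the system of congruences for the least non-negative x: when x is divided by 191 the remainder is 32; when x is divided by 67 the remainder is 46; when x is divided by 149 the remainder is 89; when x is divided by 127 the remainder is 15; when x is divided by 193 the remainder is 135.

The moduli are pairwise coprime; N = 191·67·149·127·193 = 46736422783.
N/191 = 244693313; 244693313 ≡ 157 (mod 191); 157·73 ≡ 1, so inverse 73.
N/67 = 697558549; 697558549 ≡ 42 (mod 67); 42·8 ≡ 1, so inverse 8.
N/149 = 313667267; 313667267 ≡ 66 (mod 149); 66·70 ≡ 1, so inverse 70.
N/127 = 368003329; 368003329 ≡ 1 (mod 127), inverse 1.
N/193 = 242157631; 242157631 ≡ 145 (mod 193); 145·4 ≡ 1, so inverse 4.
x ≡ 32·244693313·73 + 46·697558549·8 + 89·313667267·70 + 15·368003329·1 + 135·242157631·4 = 2918737369285.
2918737369285 mod 46736422783 = 21079156739.

21079156739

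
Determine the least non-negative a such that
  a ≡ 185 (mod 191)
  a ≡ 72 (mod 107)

Combine the congruences pairwise.
From a ≡ 185 (mod 191) write a = 185 + 191t. Substituting into a ≡ 72 (mod 107) gives 191t ≡ 101 (mod 107), and since 84⁻¹ ≡ 93 (mod 107), t ≡ 84. Hence a ≡ 185 + 191·84 = 16229 (mod 20437).

16229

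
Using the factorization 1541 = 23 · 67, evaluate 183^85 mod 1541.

Mod 23: 183 ≡ 22; by Fermat, exponent reduces to 85 mod 22 = 19; 22^19 ≡ 22 (mod 23).
Mod 67: 183 ≡ 49; by Fermat, exponent reduces to 85 mod 66 = 19; 49^19 ≡ 10 (mod 67).
Combine by CRT: x ≡ 22 (mod 23), x ≡ 10 (mod 67) ⇒ x ≡ 1149 (mod 1541).

1149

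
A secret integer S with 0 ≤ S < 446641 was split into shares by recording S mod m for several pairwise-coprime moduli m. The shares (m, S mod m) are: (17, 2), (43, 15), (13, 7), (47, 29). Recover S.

The moduli are pairwise coprime; N = 17·43·13·47 = 446641.
N/17 = 26273; 26273 ≡ 8 (mod 17); 8·15 ≡ 1, so inverse 15.
N/43 = 10387; 10387 ≡ 24 (mod 43); 24·9 ≡ 1, so inverse 9.
N/13 = 34357; 34357 ≡ 11 (mod 13); 11·6 ≡ 1, so inverse 6.
N/47 = 9503; 9503 ≡ 9 (mod 47); 9·21 ≡ 1, so inverse 21.
S ≡ 2·26273·15 + 15·10387·9 + 7·34357·6 + 29·9503·21 = 9420756.
9420756 mod 446641 = 41295.

41295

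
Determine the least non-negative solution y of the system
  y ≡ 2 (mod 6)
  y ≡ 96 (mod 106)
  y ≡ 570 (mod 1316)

gcd(6, 106) = 2 and 2 | (96 − 2), so the pair is consistent; merging gives y ≡ 308 (mod 318), where 318 = lcm(6, 106).
gcd(318, 1316) = 2 and 2 | (570 − 308), so the pair is consistent; merging gives y ≡ 116378 (mod 209244), where 209244 = lcm(318, 1316).
The solution is unique modulo lcm(6, 106, 1316) = 209244.

116378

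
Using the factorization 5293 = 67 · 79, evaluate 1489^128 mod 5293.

Mod 67: 1489 ≡ 15; by Fermat, exponent reduces to 128 mod 66 = 62; 15^62 ≡ 62 (mod 67).
Mod 79: 1489 ≡ 67; by Fermat, exponent reduces to 128 mod 78 = 50; 67^50 ≡ 62 (mod 79).
Combine by CRT: x ≡ 62 (mod 67), x ≡ 62 (mod 79) ⇒ x ≡ 62 (mod 5293).

62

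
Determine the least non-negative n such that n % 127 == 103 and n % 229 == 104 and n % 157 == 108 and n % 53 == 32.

110325892

The moduli are pairwise coprime; M = 127·229·157·53 = 241999643.
M/127 = 1905509; 1905509 ≡ 1 (mod 127), inverse 1.
M/229 = 1056767; 1056767 ≡ 161 (mod 229); 161·165 ≡ 1, so inverse 165.
M/157 = 1541399; 1541399 ≡ 130 (mod 157); 130·93 ≡ 1, so inverse 93.
M/53 = 4566031; 4566031 ≡ 28 (mod 53); 28·36 ≡ 1, so inverse 36.
n ≡ 103·1905509·1 + 104·1056767·165 + 108·1541399·93 + 32·4566031·36 = 39072268415.
39072268415 mod 241999643 = 110325892.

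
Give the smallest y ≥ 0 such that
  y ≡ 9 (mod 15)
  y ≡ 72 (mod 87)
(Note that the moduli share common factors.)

159

gcd(15, 87) = 3 and 3 | (72 − 9), so the pair is consistent; merging gives y ≡ 159 (mod 435), where 435 = lcm(15, 87).
The solution is unique modulo lcm(15, 87) = 435.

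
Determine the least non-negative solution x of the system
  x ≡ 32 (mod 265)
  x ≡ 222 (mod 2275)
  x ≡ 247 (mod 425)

1012597

Combine the congruences pairwise.
gcd(265, 2275) = 5 and 5 | (222 − 32), so the pair is consistent; merging gives x ≡ 47997 (mod 120575), where 120575 = lcm(265, 2275).
gcd(120575, 425) = 25 and 25 | (247 − 47997), so the pair is consistent; merging gives x ≡ 1012597 (mod 2049775), where 2049775 = lcm(120575, 425).
The solution is unique modulo lcm(265, 2275, 425) = 2049775.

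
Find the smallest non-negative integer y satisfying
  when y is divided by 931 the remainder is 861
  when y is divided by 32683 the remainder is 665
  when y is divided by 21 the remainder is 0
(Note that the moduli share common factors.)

gcd(931, 32683) = 49 and 49 | (665 − 861), so the pair is consistent; merging gives y ≡ 66031 (mod 620977), where 620977 = lcm(931, 32683).
gcd(620977, 21) = 7 and 7 | (0 − 66031), so the pair is consistent; merging gives y ≡ 1307985 (mod 1862931), where 1862931 = lcm(620977, 21).
The solution is unique modulo lcm(931, 32683, 21) = 1862931.

1307985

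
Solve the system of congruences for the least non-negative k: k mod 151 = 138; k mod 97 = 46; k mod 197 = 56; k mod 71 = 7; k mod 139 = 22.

Combine the congruences pairwise.
From k ≡ 138 (mod 151) write k = 138 + 151t. Substituting into k ≡ 46 (mod 97) gives 151t ≡ 5 (mod 97), and since 54⁻¹ ≡ 9 (mod 97), t ≡ 45. Hence k ≡ 138 + 151·45 = 6933 (mod 14647).
From k ≡ 6933 (mod 14647) write k = 6933 + 14647t. Substituting into k ≡ 56 (mod 197) gives 14647t ≡ 18 (mod 197), and since 69⁻¹ ≡ 20 (mod 197), t ≡ 163. Hence k ≡ 6933 + 14647·163 = 2394394 (mod 2885459).
From k ≡ 2394394 (mod 2885459) write k = 2394394 + 2885459t. Substituting into k ≡ 7 (mod 71) gives 2885459t ≡ 17 (mod 71), and since 19⁻¹ ≡ 15 (mod 71), t ≡ 42. Hence k ≡ 2394394 + 2885459·42 = 123583672 (mod 204867589).
From k ≡ 123583672 (mod 204867589) write k = 123583672 + 204867589t. Substituting into k ≡ 22 (mod 139) gives 204867589t ≡ 138 (mod 139), and since 76⁻¹ ≡ 75 (mod 139), t ≡ 64. Hence k ≡ 123583672 + 204867589·64 = 13235109368 (mod 28476594871).

13235109368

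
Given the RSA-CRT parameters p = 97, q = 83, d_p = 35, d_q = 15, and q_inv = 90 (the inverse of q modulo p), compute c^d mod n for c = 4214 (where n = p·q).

6896

m₁ = c^(d_p) mod p: c ≡ 43 (mod 97), and 43^35 mod 97 = 9.
m₂ = c^(d_q) mod q: c ≡ 64 (mod 83), and 64^15 mod 83 = 7.
h = q_inv·(m₁ − m₂) mod p = 90·(9 − 7) mod 97 = 83.
m = m₂ + h·q = 7 + 83·83 = 6896.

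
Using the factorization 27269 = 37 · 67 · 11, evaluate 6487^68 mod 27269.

18100

Mod 37: 6487 ≡ 12; by Fermat, exponent reduces to 68 mod 36 = 32; 12^32 ≡ 7 (mod 37).
Mod 67: 6487 ≡ 55; by Fermat, exponent reduces to 68 mod 66 = 2; 55^2 ≡ 10 (mod 67).
Mod 11: 6487 ≡ 8; by Fermat, exponent reduces to 68 mod 10 = 8; 8^8 ≡ 5 (mod 11).
Combine by CRT: x ≡ 7 (mod 37), x ≡ 10 (mod 67), x ≡ 5 (mod 11) ⇒ x ≡ 18100 (mod 27269).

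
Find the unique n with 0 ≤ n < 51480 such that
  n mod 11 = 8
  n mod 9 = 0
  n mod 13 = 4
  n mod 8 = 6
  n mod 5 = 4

The moduli are pairwise coprime; M = 11·9·13·8·5 = 51480.
M/11 = 4680; 4680 ≡ 5 (mod 11); 5·9 ≡ 1, so inverse 9.
M/9 = 5720; 5720 ≡ 5 (mod 9); 5·2 ≡ 1, so inverse 2.
M/13 = 3960; 3960 ≡ 8 (mod 13); 8·5 ≡ 1, so inverse 5.
M/8 = 6435; 6435 ≡ 3 (mod 8); 3·3 ≡ 1, so inverse 3.
M/5 = 10296; 10296 ≡ 1 (mod 5), inverse 1.
n ≡ 8·4680·9 + 0·5720·2 + 4·3960·5 + 6·6435·3 + 4·10296·1 = 573174.
573174 mod 51480 = 6894.

6894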